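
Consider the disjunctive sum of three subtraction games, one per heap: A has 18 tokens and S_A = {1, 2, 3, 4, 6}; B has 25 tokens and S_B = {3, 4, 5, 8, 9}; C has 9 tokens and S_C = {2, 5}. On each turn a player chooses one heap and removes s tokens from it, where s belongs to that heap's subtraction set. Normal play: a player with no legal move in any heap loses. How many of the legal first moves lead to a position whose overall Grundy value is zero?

2

Heap A, S = {1, 2, 3, 4, 6}:
n :  0  1  2  3  4  5  6  7  8  9 10 11 12 13 14 15 16 17 18
G :  0  1  2  3  4  0  1  2  3  4  0  1  2  3  4  0  1  2  3
G_A(18) = 3.
Heap B, S = {3, 4, 5, 8, 9}:
G(0) = 0
G(1) = mex{} = 0
G(2) = mex{} = 0
G(3) = mex{0} = 1
G(4) = mex{0,0} = 1
G(5) = mex{0,0,0} = 1
G(6) = mex{1,0,0} = 2
G(7) = mex{1,1,0} = 2
G(8) = mex{1,1,1,0} = 2
G(9) = mex{2,1,1,0,0} = 3
G(10) = mex{2,2,1,0,0} = 3
G(11) = mex{2,2,2,1,0} = 3
G(12) = mex{3,2,2,1,1} = 0
G(13) = mex{3,3,2,1,1} = 0
G(14) = mex{3,3,3,2,1} = 0
G(15) = mex{0,3,3,2,2} = 1
G(16) = mex{0,0,3,2,2} = 1
G(17) = mex{0,0,0,3,2} = 1
G(18) = mex{1,0,0,3,3} = 2
G(19) = mex{1,1,0,3,3} = 2
G(20) = mex{1,1,1,0,3} = 2
G(21) = mex{2,1,1,0,0} = 3
G(22) = mex{2,2,1,0,0} = 3
G(23) = mex{2,2,2,1,0} = 3
G(24) = mex{3,2,2,1,1} = 0
G(25) = mex{3,3,2,1,1} = 0
G_B(25) = 0.
Heap C, S = {2, 5}:
G(0) = 0
G(1) = mex{} = 0
G(2) = mex{0} = 1
G(3) = mex{0} = 1
G(4) = mex{1} = 0
G(5) = mex{1,0} = 2
G(6) = mex{0,0} = 1
G(7) = mex{2,1} = 0
G(8) = mex{1,1} = 0
G(9) = mex{0,0} = 1
G_C(9) = 1.
Combined Grundy value = 3 ⊕ 0 ⊕ 1 = 2.
A winning move leaves total XOR = 0, i.e. changes one component's Grundy value g to g ⊕ X where X is the current total.
Heap A: need g' = 3⊕2 = 1. Options: 18−1→G=2, 18−2→G=1, 18−3→G=0, 18−4→G=4, 18−6→G=2. Hits: 1.
Heap B: need g' = 0⊕2 = 2. Options: 25−3→G=3, 25−4→G=3, 25−5→G=2, 25−8→G=1, 25−9→G=1. Hits: 1.
Heap C: need g' = 1⊕2 = 3. Options: 9−2→G=0, 9−5→G=0. Hits: 0.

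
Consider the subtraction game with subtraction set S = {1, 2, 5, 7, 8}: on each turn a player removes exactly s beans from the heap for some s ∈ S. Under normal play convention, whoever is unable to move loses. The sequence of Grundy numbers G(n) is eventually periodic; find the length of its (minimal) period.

n :  0  1  2  3  4  5  6  7  8  9 10 11 12 13 14
G :  0  1  2  0  1  2  0  1  2  0  1  2  0  1  2
G(n+3) = G(n) holds for n = 0,…,7 (a full window of length max(S) = 8), so the sequence is purely periodic with period 3.

3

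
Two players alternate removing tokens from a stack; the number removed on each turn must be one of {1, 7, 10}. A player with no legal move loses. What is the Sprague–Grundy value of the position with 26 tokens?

1

G(0) = 0
G(1) = mex{0} = 1
G(2) = mex{1} = 0
G(3) = mex{0} = 1
G(4) = mex{1} = 0
G(5) = mex{0} = 1
G(6) = mex{1} = 0
G(7) = mex{0,0} = 1
G(8) = mex{1,1} = 0
G(9) = mex{0,0} = 1
G(10) = mex{1,1,0} = 2
G(11) = mex{2,0,1} = 3
G(12) = mex{3,1,0} = 2
G(13) = mex{2,0,1} = 3
G(14) = mex{3,1,0} = 2
G(15) = mex{2,0,1} = 3
G(16) = mex{3,1,0} = 2
G(17) = mex{2,2,1} = 0
G(18) = mex{0,3,0} = 1
G(19) = mex{1,2,1} = 0
G(20) = mex{0,3,2} = 1
G(21) = mex{1,2,3} = 0
G(22) = mex{0,3,2} = 1
G(23) = mex{1,2,3} = 0
G(24) = mex{0,0,2} = 1
G(25) = mex{1,1,3} = 0
G(26) = mex{0,0,2} = 1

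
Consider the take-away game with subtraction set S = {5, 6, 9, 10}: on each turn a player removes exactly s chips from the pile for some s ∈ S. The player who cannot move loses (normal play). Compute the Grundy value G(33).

n :  0  1  2  3  4  5  6  7  8  9 10 11 12 13 14 15 16 17 18 19 20 21 22 23 24 25 26 27 28 29 30 31 32 33
G :  0  0  0  0  0  1  1  1  1  1  2  2  2  2  2  0  0  0  0  0  1  1  1  1  1  2  2  2  2  2  0  0  0  0

0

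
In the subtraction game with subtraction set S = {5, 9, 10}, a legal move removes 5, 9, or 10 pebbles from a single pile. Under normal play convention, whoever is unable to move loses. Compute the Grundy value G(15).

G(0) = 0
G(1) = mex{} = 0
G(2) = mex{} = 0
G(3) = mex{} = 0
G(4) = mex{} = 0
G(5) = mex{0} = 1
G(6) = mex{0} = 1
G(7) = mex{0} = 1
G(8) = mex{0} = 1
G(9) = mex{0,0} = 1
G(10) = mex{1,0,0} = 2
G(11) = mex{1,0,0} = 2
G(12) = mex{1,0,0} = 2
G(13) = mex{1,0,0} = 2
G(14) = mex{1,1,0} = 2
G(15) = mex{2,1,1} = 0

0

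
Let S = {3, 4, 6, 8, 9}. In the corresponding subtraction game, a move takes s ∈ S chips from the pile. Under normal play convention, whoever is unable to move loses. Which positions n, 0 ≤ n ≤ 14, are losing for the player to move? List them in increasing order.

0, 1, 2, 12, 13, 14

G(0) = 0
G(1) = mex{} = 0
G(2) = mex{} = 0
G(3) = mex{0} = 1
G(4) = mex{0,0} = 1
G(5) = mex{0,0} = 1
G(6) = mex{1,0,0} = 2
G(7) = mex{1,1,0} = 2
G(8) = mex{1,1,0,0} = 2
G(9) = mex{2,1,1,0,0} = 3
G(10) = mex{2,2,1,0,0} = 3
G(11) = mex{2,2,1,1,0} = 3
G(12) = mex{3,2,2,1,1} = 0
G(13) = mex{3,3,2,1,1} = 0
G(14) = mex{3,3,2,2,1} = 0
P-positions are exactly the n with G(n) = 0.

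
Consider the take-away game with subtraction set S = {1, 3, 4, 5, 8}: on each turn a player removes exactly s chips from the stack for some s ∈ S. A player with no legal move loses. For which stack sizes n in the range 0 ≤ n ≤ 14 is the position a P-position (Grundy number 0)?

0, 2, 9, 11

G(0) = 0
G(1) = mex{0} = 1
G(2) = mex{1} = 0
G(3) = mex{0,0} = 1
G(4) = mex{1,1,0} = 2
G(5) = mex{2,0,1,0} = 3
G(6) = mex{3,1,0,1} = 2
G(7) = mex{2,2,1,0} = 3
G(8) = mex{3,3,2,1,0} = 4
G(9) = mex{4,2,3,2,1} = 0
G(10) = mex{0,3,2,3,0} = 1
G(11) = mex{1,4,3,2,1} = 0
G(12) = mex{0,0,4,3,2} = 1
G(13) = mex{1,1,0,4,3} = 2
G(14) = mex{2,0,1,0,2} = 3
P-positions are exactly the n with G(n) = 0.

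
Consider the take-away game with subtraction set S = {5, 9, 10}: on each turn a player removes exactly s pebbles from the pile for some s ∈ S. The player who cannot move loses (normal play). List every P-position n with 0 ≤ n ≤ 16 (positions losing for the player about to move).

G(0) = 0
G(1) = mex{} = 0
G(2) = mex{} = 0
G(3) = mex{} = 0
G(4) = mex{} = 0
G(5) = mex{0} = 1
G(6) = mex{0} = 1
G(7) = mex{0} = 1
G(8) = mex{0} = 1
G(9) = mex{0,0} = 1
G(10) = mex{1,0,0} = 2
G(11) = mex{1,0,0} = 2
G(12) = mex{1,0,0} = 2
G(13) = mex{1,0,0} = 2
G(14) = mex{1,1,0} = 2
G(15) = mex{2,1,1} = 0
G(16) = mex{2,1,1} = 0
P-positions are exactly the n with G(n) = 0.

0, 1, 2, 3, 4, 15, 16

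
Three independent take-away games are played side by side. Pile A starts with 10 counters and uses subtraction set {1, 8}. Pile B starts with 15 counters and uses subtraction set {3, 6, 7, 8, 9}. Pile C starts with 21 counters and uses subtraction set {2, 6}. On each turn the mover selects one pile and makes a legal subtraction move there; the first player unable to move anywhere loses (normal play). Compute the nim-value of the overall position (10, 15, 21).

Pile A, S = {1, 8}:
n :  0  1  2  3  4  5  6  7  8  9 10
G :  0  1  0  1  0  1  0  1  2  0  1
G_A(10) = 1.
Pile B, S = {3, 6, 7, 8, 9}:
n :  0  1  2  3  4  5  6  7  8  9 10 11 12 13 14 15
G :  0  0  0  1  1  1  2  2  2  3  3  3  0  0  0  1
G_B(15) = 1.
Pile C, S = {2, 6}:
G(0) = 0
G(1) = mex{} = 0
G(2) = mex{0} = 1
G(3) = mex{0} = 1
G(4) = mex{1} = 0
G(5) = mex{1} = 0
G(6) = mex{0,0} = 1
G(7) = mex{0,0} = 1
G(8) = mex{1,1} = 0
G(9) = mex{1,1} = 0
G(10) = mex{0,0} = 1
G(11) = mex{0,0} = 1
G(12) = mex{1,1} = 0
G(13) = mex{1,1} = 0
G(14) = mex{0,0} = 1
G(15) = mex{0,0} = 1
G(16) = mex{1,1} = 0
G(17) = mex{1,1} = 0
G(18) = mex{0,0} = 1
G(19) = mex{0,0} = 1
G(20) = mex{1,1} = 0
G(21) = mex{1,1} = 0
G_C(21) = 0.
Combined Grundy value = 1 ⊕ 1 ⊕ 0 = 0.

0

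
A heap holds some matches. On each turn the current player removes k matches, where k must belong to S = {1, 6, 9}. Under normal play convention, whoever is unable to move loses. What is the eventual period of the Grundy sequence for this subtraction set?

n :  0  1  2  3  4  5  6  7  8  9 10 11 12 13 14 15 16 17 18 19 20 21 22 23 24 25 26
G :  0  1  0  1  0  1  2  0  1  2  3  2  0  1  0  1  2  0  1  0  1  2  0  1  0  1  2
From n = 11 onward G(n+5) = G(n); since this holds over max(S) = 9 consecutive positions the period is 5 (pre-period 11).

5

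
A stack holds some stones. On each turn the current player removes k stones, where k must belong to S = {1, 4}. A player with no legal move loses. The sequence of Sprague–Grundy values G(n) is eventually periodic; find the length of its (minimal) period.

5

G(0) = 0
G(1) = mex{0} = 1
G(2) = mex{1} = 0
G(3) = mex{0} = 1
G(4) = mex{1,0} = 2
G(5) = mex{2,1} = 0
G(6) = mex{0,0} = 1
G(7) = mex{1,1} = 0
G(8) = mex{0,2} = 1
G(9) = mex{1,0} = 2
G(10) = mex{2,1} = 0
G(11) = mex{0,0} = 1
G(12) = mex{1,1} = 0
G(13) = mex{0,2} = 1
G(14) = mex{1,0} = 2
G(n+5) = G(n) holds for n = 0,…,3 (a full window of length max(S) = 4), so the sequence is purely periodic with period 5.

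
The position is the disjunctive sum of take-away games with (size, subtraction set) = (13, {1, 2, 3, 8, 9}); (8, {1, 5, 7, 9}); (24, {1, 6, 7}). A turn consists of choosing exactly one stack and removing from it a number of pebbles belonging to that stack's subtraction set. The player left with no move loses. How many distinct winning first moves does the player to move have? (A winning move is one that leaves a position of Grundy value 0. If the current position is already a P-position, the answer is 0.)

Stack A, S = {1, 2, 3, 8, 9}:
n :  0  1  2  3  4  5  6  7  8  9 10 11 12 13
G :  0  1  2  3  0  1  2  3  4  5  0  1  2  3
G_A(13) = 3.
Stack B, S = {1, 5, 7, 9}:
G(0) = 0
G(1) = mex{0} = 1
G(2) = mex{1} = 0
G(3) = mex{0} = 1
G(4) = mex{1} = 0
G(5) = mex{0,0} = 1
G(6) = mex{1,1} = 0
G(7) = mex{0,0,0} = 1
G(8) = mex{1,1,1} = 0
G_B(8) = 0.
Stack C, S = {1, 6, 7}:
n :  0  1  2  3  4  5  6  7  8  9 10 11 12 13 14 15 16 17 18 19 20 21 22 23 24
G :  0  1  0  1  0  1  2  3  2  3  2  3  0  1  0  1  0  1  2  3  2  3  2  3  0
G_C(24) = 0.
Combined Grundy value = 3 ⊕ 0 ⊕ 0 = 3.
A winning move leaves total XOR = 0, i.e. changes one component's Grundy value g to g ⊕ X where X is the current total.
Stack A: need g' = 3⊕3 = 0. Options: 13−1→G=2, 13−2→G=1, 13−3→G=0, 13−8→G=1, 13−9→G=0. Hits: 2.
Stack B: need g' = 0⊕3 = 3. Options: 8−1→G=1, 8−5→G=1, 8−7→G=1. Hits: 0.
Stack C: need g' = 0⊕3 = 3. Options: 24−1→G=3, 24−6→G=2, 24−7→G=1. Hits: 1.

3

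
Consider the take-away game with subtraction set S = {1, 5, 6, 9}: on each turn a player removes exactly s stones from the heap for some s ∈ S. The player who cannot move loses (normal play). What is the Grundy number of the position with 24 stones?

G(0) = 0
G(1) = mex{0} = 1
G(2) = mex{1} = 0
G(3) = mex{0} = 1
G(4) = mex{1} = 0
G(5) = mex{0,0} = 1
G(6) = mex{1,1,0} = 2
G(7) = mex{2,0,1} = 3
G(8) = mex{3,1,0} = 2
G(9) = mex{2,0,1,0} = 3
G(10) = mex{3,1,0,1} = 2
G(11) = mex{2,2,1,0} = 3
G(12) = mex{3,3,2,1} = 0
G(13) = mex{0,2,3,0} = 1
G(14) = mex{1,3,2,1} = 0
G(15) = mex{0,2,3,2} = 1
G(16) = mex{1,3,2,3} = 0
G(17) = mex{0,0,3,2} = 1
G(18) = mex{1,1,0,3} = 2
G(19) = mex{2,0,1,2} = 3
G(20) = mex{3,1,0,3} = 2
G(21) = mex{2,0,1,0} = 3
G(22) = mex{3,1,0,1} = 2
G(23) = mex{2,2,1,0} = 3
G(24) = mex{3,3,2,1} = 0

0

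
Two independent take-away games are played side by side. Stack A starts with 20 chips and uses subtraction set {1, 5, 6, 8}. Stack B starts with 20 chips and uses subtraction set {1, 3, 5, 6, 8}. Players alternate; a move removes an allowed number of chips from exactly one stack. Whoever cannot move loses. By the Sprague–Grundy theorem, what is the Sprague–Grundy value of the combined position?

Stack A, S = {1, 5, 6, 8}:
G(0) = 0
G(1) = mex{0} = 1
G(2) = mex{1} = 0
G(3) = mex{0} = 1
G(4) = mex{1} = 0
G(5) = mex{0,0} = 1
G(6) = mex{1,1,0} = 2
G(7) = mex{2,0,1} = 3
G(8) = mex{3,1,0,0} = 2
G(9) = mex{2,0,1,1} = 3
G(10) = mex{3,1,0,0} = 2
G(11) = mex{2,2,1,1} = 0
G(12) = mex{0,3,2,0} = 1
G(13) = mex{1,2,3,1} = 0
G(14) = mex{0,3,2,2} = 1
G(15) = mex{1,2,3,3} = 0
G(16) = mex{0,0,2,2} = 1
G(17) = mex{1,1,0,3} = 2
G(18) = mex{2,0,1,2} = 3
G(19) = mex{3,1,0,0} = 2
G(20) = mex{2,0,1,1} = 3
G_A(20) = 3.
Stack B, S = {1, 3, 5, 6, 8}:
G(0) = 0
G(1) = mex{0} = 1
G(2) = mex{1} = 0
G(3) = mex{0,0} = 1
G(4) = mex{1,1} = 0
G(5) = mex{0,0,0} = 1
G(6) = mex{1,1,1,0} = 2
G(7) = mex{2,0,0,1} = 3
G(8) = mex{3,1,1,0,0} = 2
G(9) = mex{2,2,0,1,1} = 3
G(10) = mex{3,3,1,0,0} = 2
G(11) = mex{2,2,2,1,1} = 0
G(12) = mex{0,3,3,2,0} = 1
G(13) = mex{1,2,2,3,1} = 0
G(14) = mex{0,0,3,2,2} = 1
G(15) = mex{1,1,2,3,3} = 0
G(16) = mex{0,0,0,2,2} = 1
G(17) = mex{1,1,1,0,3} = 2
G(18) = mex{2,0,0,1,2} = 3
G(19) = mex{3,1,1,0,0} = 2
G(20) = mex{2,2,0,1,1} = 3
G_B(20) = 3.
Combined Grundy value = 3 ⊕ 3 = 0.

0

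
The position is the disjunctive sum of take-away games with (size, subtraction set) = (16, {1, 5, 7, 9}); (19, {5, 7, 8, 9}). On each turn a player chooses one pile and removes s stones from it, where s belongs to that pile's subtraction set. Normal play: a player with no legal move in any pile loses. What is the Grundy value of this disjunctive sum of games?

Pile A, S = {1, 5, 7, 9}:
G(0) = 0
G(1) = mex{0} = 1
G(2) = mex{1} = 0
G(3) = mex{0} = 1
G(4) = mex{1} = 0
G(5) = mex{0,0} = 1
G(6) = mex{1,1} = 0
G(7) = mex{0,0,0} = 1
G(8) = mex{1,1,1} = 0
G(9) = mex{0,0,0,0} = 1
G(10) = mex{1,1,1,1} = 0
G(11) = mex{0,0,0,0} = 1
G(12) = mex{1,1,1,1} = 0
G(13) = mex{0,0,0,0} = 1
G(14) = mex{1,1,1,1} = 0
G(15) = mex{0,0,0,0} = 1
G(16) = mex{1,1,1,1} = 0
G_A(16) = 0.
Pile B, S = {5, 7, 8, 9}:
G(0) = 0
G(1) = mex{} = 0
G(2) = mex{} = 0
G(3) = mex{} = 0
G(4) = mex{} = 0
G(5) = mex{0} = 1
G(6) = mex{0} = 1
G(7) = mex{0,0} = 1
G(8) = mex{0,0,0} = 1
G(9) = mex{0,0,0,0} = 1
G(10) = mex{1,0,0,0} = 2
G(11) = mex{1,0,0,0} = 2
G(12) = mex{1,1,0,0} = 2
G(13) = mex{1,1,1,0} = 2
G(14) = mex{1,1,1,1} = 0
G(15) = mex{2,1,1,1} = 0
G(16) = mex{2,1,1,1} = 0
G(17) = mex{2,2,1,1} = 0
G(18) = mex{2,2,2,1} = 0
G(19) = mex{0,2,2,2} = 1
G_B(19) = 1.
Combined Grundy value = 0 ⊕ 1 = 1.

1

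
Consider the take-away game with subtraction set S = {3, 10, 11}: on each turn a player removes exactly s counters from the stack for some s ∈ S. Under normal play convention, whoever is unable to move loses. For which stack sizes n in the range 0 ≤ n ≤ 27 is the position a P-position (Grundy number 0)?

G(0) = 0
G(1) = mex{} = 0
G(2) = mex{} = 0
G(3) = mex{0} = 1
G(4) = mex{0} = 1
G(5) = mex{0} = 1
G(6) = mex{1} = 0
G(7) = mex{1} = 0
G(8) = mex{1} = 0
G(9) = mex{0} = 1
G(10) = mex{0,0} = 1
G(11) = mex{0,0,0} = 1
G(12) = mex{1,0,0} = 2
G(13) = mex{1,1,0} = 2
G(14) = mex{1,1,1} = 0
G(15) = mex{2,1,1} = 0
G(16) = mex{2,0,1} = 3
G(17) = mex{0,0,0} = 1
G(18) = mex{0,0,0} = 1
G(19) = mex{3,1,0} = 2
G(20) = mex{1,1,1} = 0
G(21) = mex{1,1,1} = 0
G(22) = mex{2,2,1} = 0
G(23) = mex{0,2,2} = 1
G(24) = mex{0,0,2} = 1
G(25) = mex{0,0,0} = 1
G(26) = mex{1,3,0} = 2
G(27) = mex{1,1,3} = 0
P-positions are exactly the n with G(n) = 0.

0, 1, 2, 6, 7, 8, 14, 15, 20, 21, 22, 27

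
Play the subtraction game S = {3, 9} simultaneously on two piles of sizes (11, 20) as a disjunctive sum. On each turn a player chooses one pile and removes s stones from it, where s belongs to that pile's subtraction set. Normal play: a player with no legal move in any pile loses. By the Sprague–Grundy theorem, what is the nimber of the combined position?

1

All piles use S = {3, 9}:
G(0) = 0
G(1) = mex{} = 0
G(2) = mex{} = 0
G(3) = mex{0} = 1
G(4) = mex{0} = 1
G(5) = mex{0} = 1
G(6) = mex{1} = 0
G(7) = mex{1} = 0
G(8) = mex{1} = 0
G(9) = mex{0,0} = 1
G(10) = mex{0,0} = 1
G(11) = mex{0,0} = 1
G(12) = mex{1,1} = 0
G(13) = mex{1,1} = 0
G(14) = mex{1,1} = 0
G(15) = mex{0,0} = 1
G(16) = mex{0,0} = 1
G(17) = mex{0,0} = 1
G(18) = mex{1,1} = 0
G(19) = mex{1,1} = 0
G(20) = mex{1,1} = 0
Pile A: G(11) = 1.
Pile B: G(20) = 0.
Combined Grundy value = 1 ⊕ 0 = 1.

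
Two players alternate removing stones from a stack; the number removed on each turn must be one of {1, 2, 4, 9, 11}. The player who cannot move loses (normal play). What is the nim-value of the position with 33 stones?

n :  0  1  2  3  4  5  6  7  8  9 10 11 12 13 14 15 16 17 18 19 20 21 22 23 24 25 26 27 28 29 30 31 32 33
G :  0  1  2  0  1  2  0  1  2  3  4  5  3  0  1  2  0  1  2  0  1  2  3  4  5  3  0  1  2  0  1  2  0  1

1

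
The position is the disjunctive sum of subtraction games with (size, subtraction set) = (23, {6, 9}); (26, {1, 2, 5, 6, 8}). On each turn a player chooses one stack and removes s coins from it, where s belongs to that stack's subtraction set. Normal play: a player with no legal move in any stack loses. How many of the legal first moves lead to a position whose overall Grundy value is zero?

Stack A, S = {6, 9}:
G(0) = 0
G(1) = mex{} = 0
G(2) = mex{} = 0
G(3) = mex{} = 0
G(4) = mex{} = 0
G(5) = mex{} = 0
G(6) = mex{0} = 1
G(7) = mex{0} = 1
G(8) = mex{0} = 1
G(9) = mex{0,0} = 1
G(10) = mex{0,0} = 1
G(11) = mex{0,0} = 1
G(12) = mex{1,0} = 2
G(13) = mex{1,0} = 2
G(14) = mex{1,0} = 2
G(15) = mex{1,1} = 0
G(16) = mex{1,1} = 0
G(17) = mex{1,1} = 0
G(18) = mex{2,1} = 0
G(19) = mex{2,1} = 0
G(20) = mex{2,1} = 0
G(21) = mex{0,2} = 1
G(22) = mex{0,2} = 1
G(23) = mex{0,2} = 1
G_A(23) = 1.
Stack B, S = {1, 2, 5, 6, 8}:
G(0) = 0
G(1) = mex{0} = 1
G(2) = mex{1,0} = 2
G(3) = mex{2,1} = 0
G(4) = mex{0,2} = 1
G(5) = mex{1,0,0} = 2
G(6) = mex{2,1,1,0} = 3
G(7) = mex{3,2,2,1} = 0
G(8) = mex{0,3,0,2,0} = 1
G(9) = mex{1,0,1,0,1} = 2
G(10) = mex{2,1,2,1,2} = 0
G(11) = mex{0,2,3,2,0} = 1
G(12) = mex{1,0,0,3,1} = 2
G(13) = mex{2,1,1,0,2} = 3
G(14) = mex{3,2,2,1,3} = 0
G(15) = mex{0,3,0,2,0} = 1
G(16) = mex{1,0,1,0,1} = 2
G(17) = mex{2,1,2,1,2} = 0
G(18) = mex{0,2,3,2,0} = 1
G(19) = mex{1,0,0,3,1} = 2
G(20) = mex{2,1,1,0,2} = 3
G(21) = mex{3,2,2,1,3} = 0
G(22) = mex{0,3,0,2,0} = 1
G(23) = mex{1,0,1,0,1} = 2
G(24) = mex{2,1,2,1,2} = 0
G(25) = mex{0,2,3,2,0} = 1
G(26) = mex{1,0,0,3,1} = 2
G_B(26) = 2.
Combined Grundy value = 1 ⊕ 2 = 3.
A winning move leaves total XOR = 0, i.e. changes one component's Grundy value g to g ⊕ X where X is the current total.
Stack A: need g' = 1⊕3 = 2. Options: 23−6→G=0, 23−9→G=2. Hits: 1.
Stack B: need g' = 2⊕3 = 1. Options: 26−1→G=1, 26−2→G=0, 26−5→G=0, 26−6→G=3, 26−8→G=1. Hits: 2.

3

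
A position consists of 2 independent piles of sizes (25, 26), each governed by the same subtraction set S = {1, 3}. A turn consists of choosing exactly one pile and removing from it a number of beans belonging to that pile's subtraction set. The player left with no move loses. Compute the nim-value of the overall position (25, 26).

All piles use S = {1, 3}:
G(0) = 0
G(1) = mex{0} = 1
G(2) = mex{1} = 0
G(3) = mex{0,0} = 1
G(4) = mex{1,1} = 0
G(5) = mex{0,0} = 1
G(6) = mex{1,1} = 0
G(7) = mex{0,0} = 1
G(8) = mex{1,1} = 0
G(9) = mex{0,0} = 1
G(10) = mex{1,1} = 0
G(11) = mex{0,0} = 1
G(12) = mex{1,1} = 0
G(13) = mex{0,0} = 1
G(14) = mex{1,1} = 0
G(15) = mex{0,0} = 1
G(16) = mex{1,1} = 0
G(17) = mex{0,0} = 1
G(18) = mex{1,1} = 0
G(19) = mex{0,0} = 1
G(20) = mex{1,1} = 0
G(21) = mex{0,0} = 1
G(22) = mex{1,1} = 0
G(23) = mex{0,0} = 1
G(24) = mex{1,1} = 0
G(25) = mex{0,0} = 1
G(26) = mex{1,1} = 0
Pile A: G(25) = 1.
Pile B: G(26) = 0.
Combined Grundy value = 1 ⊕ 0 = 1.

1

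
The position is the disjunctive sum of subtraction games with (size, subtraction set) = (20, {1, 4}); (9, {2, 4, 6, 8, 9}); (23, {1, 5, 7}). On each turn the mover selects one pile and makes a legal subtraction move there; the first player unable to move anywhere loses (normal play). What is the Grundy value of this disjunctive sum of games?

5

Pile A, S = {1, 4}:
n :  0  1  2  3  4  5  6  7  8  9 10 11 12 13 14 15 16 17 18 19 20
G :  0  1  0  1  2  0  1  0  1  2  0  1  0  1  2  0  1  0  1  2  0
G_A(20) = 0.
Pile B, S = {2, 4, 6, 8, 9}:
G(0) = 0
G(1) = mex{} = 0
G(2) = mex{0} = 1
G(3) = mex{0} = 1
G(4) = mex{1,0} = 2
G(5) = mex{1,0} = 2
G(6) = mex{2,1,0} = 3
G(7) = mex{2,1,0} = 3
G(8) = mex{3,2,1,0} = 4
G(9) = mex{3,2,1,0,0} = 4
G_B(9) = 4.
Pile C, S = {1, 5, 7}:
G(0) = 0
G(1) = mex{0} = 1
G(2) = mex{1} = 0
G(3) = mex{0} = 1
G(4) = mex{1} = 0
G(5) = mex{0,0} = 1
G(6) = mex{1,1} = 0
G(7) = mex{0,0,0} = 1
G(8) = mex{1,1,1} = 0
G(9) = mex{0,0,0} = 1
G(10) = mex{1,1,1} = 0
G(11) = mex{0,0,0} = 1
G(12) = mex{1,1,1} = 0
G(13) = mex{0,0,0} = 1
G(14) = mex{1,1,1} = 0
G(15) = mex{0,0,0} = 1
G(16) = mex{1,1,1} = 0
G(17) = mex{0,0,0} = 1
G(18) = mex{1,1,1} = 0
G(19) = mex{0,0,0} = 1
G(20) = mex{1,1,1} = 0
G(21) = mex{0,0,0} = 1
G(22) = mex{1,1,1} = 0
G(23) = mex{0,0,0} = 1
G_C(23) = 1.
Combined Grundy value = 0 ⊕ 4 ⊕ 1 = 5.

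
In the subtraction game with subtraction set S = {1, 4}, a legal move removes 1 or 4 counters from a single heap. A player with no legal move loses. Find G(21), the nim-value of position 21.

n :  0  1  2  3  4  5  6  7  8  9 10 11 12 13 14 15 16 17 18 19 20 21
G :  0  1  0  1  2  0  1  0  1  2  0  1  0  1  2  0  1  0  1  2  0  1

1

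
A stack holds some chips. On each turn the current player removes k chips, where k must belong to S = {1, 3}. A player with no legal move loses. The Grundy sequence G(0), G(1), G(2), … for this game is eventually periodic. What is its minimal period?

2

G(0) = 0
G(1) = mex{0} = 1
G(2) = mex{1} = 0
G(3) = mex{0,0} = 1
G(4) = mex{1,1} = 0
G(5) = mex{0,0} = 1
G(6) = mex{1,1} = 0
G(7) = mex{0,0} = 1
G(8) = mex{1,1} = 0
G(9) = mex{0,0} = 1
G(10) = mex{1,1} = 0
G(11) = mex{0,0} = 1
G(12) = mex{1,1} = 0
G(13) = mex{0,0} = 1
G(14) = mex{1,1} = 0
G(n+2) = G(n) holds for n = 0,…,2 (a full window of length max(S) = 3), so the sequence is purely periodic with period 2.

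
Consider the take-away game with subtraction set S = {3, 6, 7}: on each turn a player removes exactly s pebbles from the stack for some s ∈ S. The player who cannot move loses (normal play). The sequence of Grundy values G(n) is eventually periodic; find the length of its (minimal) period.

10

G(0) = 0
G(1) = mex{} = 0
G(2) = mex{} = 0
G(3) = mex{0} = 1
G(4) = mex{0} = 1
G(5) = mex{0} = 1
G(6) = mex{1,0} = 2
G(7) = mex{1,0,0} = 2
G(8) = mex{1,0,0} = 2
G(9) = mex{2,1,0} = 3
G(10) = mex{2,1,1} = 0
G(11) = mex{2,1,1} = 0
G(12) = mex{3,2,1} = 0
G(13) = mex{0,2,2} = 1
G(14) = mex{0,2,2} = 1
G(15) = mex{0,3,2} = 1
G(16) = mex{1,0,3} = 2
G(17) = mex{1,0,0} = 2
G(18) = mex{1,0,0} = 2
G(19) = mex{2,1,0} = 3
G(20) = mex{2,1,1} = 0
G(21) = mex{2,1,1} = 0
G(n+10) = G(n) holds for n = 0,…,6 (a full window of length max(S) = 7), so the sequence is purely periodic with period 10.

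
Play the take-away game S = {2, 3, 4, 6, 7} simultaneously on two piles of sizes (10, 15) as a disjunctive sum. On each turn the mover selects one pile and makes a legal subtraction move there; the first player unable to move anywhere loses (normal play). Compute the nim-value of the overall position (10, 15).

All piles use S = {2, 3, 4, 6, 7}:
n :  0  1  2  3  4  5  6  7  8  9 10 11 12 13 14 15
G :  0  0  1  1  2  2  3  3  4  0  0  1  1  2  2  3
Pile A: G(10) = 0.
Pile B: G(15) = 3.
Combined Grundy value = 0 ⊕ 3 = 3.

3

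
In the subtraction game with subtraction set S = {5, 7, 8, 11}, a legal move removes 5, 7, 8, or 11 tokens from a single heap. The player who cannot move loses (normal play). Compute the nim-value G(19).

0

n :  0  1  2  3  4  5  6  7  8  9 10 11 12 13 14 15 16 17 18 19
G :  0  0  0  0  0  1  1  1  1  1  2  2  2  2  2  3  0  0  0  0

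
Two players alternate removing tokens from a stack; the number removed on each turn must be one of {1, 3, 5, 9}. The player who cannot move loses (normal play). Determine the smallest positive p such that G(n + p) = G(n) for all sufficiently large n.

2

n :  0  1  2  3  4  5  6  7  8  9 10 11 12 13 14
G :  0  1  0  1  0  1  0  1  0  1  0  1  0  1  0
G(n+2) = G(n) holds for n = 0,…,8 (a full window of length max(S) = 9), so the sequence is purely periodic with period 2.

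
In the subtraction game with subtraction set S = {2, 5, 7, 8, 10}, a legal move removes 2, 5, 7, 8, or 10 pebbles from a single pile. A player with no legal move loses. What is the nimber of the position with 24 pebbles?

n :  0  1  2  3  4  5  6  7  8  9 10 11 12 13 14 15 16 17 18 19 20 21 22 23 24
G :  0  0  1  1  0  2  1  3  2  2  3  3  4  0  5  1  0  0  1  1  2  2  3  3  2

2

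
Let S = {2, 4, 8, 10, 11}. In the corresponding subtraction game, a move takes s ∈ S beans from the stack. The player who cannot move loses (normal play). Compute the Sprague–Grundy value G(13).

0

G(0) = 0
G(1) = mex{} = 0
G(2) = mex{0} = 1
G(3) = mex{0} = 1
G(4) = mex{1,0} = 2
G(5) = mex{1,0} = 2
G(6) = mex{2,1} = 0
G(7) = mex{2,1} = 0
G(8) = mex{0,2,0} = 1
G(9) = mex{0,2,0} = 1
G(10) = mex{1,0,1,0} = 2
G(11) = mex{1,0,1,0,0} = 2
G(12) = mex{2,1,2,1,0} = 3
G(13) = mex{2,1,2,1,1} = 0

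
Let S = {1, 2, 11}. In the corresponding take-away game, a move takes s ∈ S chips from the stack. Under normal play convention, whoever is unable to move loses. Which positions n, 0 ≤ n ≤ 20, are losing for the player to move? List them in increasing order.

n :  0  1  2  3  4  5  6  7  8  9 10 11 12 13 14 15 16 17 18 19 20
G :  0  1  2  0  1  2  0  1  2  0  1  2  0  1  2  0  1  2  0  1  2
P-positions are exactly the n with G(n) = 0.

0, 3, 6, 9, 12, 15, 18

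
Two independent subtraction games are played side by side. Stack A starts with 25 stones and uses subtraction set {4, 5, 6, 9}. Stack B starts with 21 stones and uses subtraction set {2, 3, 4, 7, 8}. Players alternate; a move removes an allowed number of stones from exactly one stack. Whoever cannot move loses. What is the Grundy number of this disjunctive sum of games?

1

Stack A, S = {4, 5, 6, 9}:
G(0) = 0
G(1) = mex{} = 0
G(2) = mex{} = 0
G(3) = mex{} = 0
G(4) = mex{0} = 1
G(5) = mex{0,0} = 1
G(6) = mex{0,0,0} = 1
G(7) = mex{0,0,0} = 1
G(8) = mex{1,0,0} = 2
G(9) = mex{1,1,0,0} = 2
G(10) = mex{1,1,1,0} = 2
G(11) = mex{1,1,1,0} = 2
G(12) = mex{2,1,1,0} = 3
G(13) = mex{2,2,1,1} = 0
G(14) = mex{2,2,2,1} = 0
G(15) = mex{2,2,2,1} = 0
G(16) = mex{3,2,2,1} = 0
G(17) = mex{0,3,2,2} = 1
G(18) = mex{0,0,3,2} = 1
G(19) = mex{0,0,0,2} = 1
G(20) = mex{0,0,0,2} = 1
G(21) = mex{1,0,0,3} = 2
G(22) = mex{1,1,0,0} = 2
G(23) = mex{1,1,1,0} = 2
G(24) = mex{1,1,1,0} = 2
G(25) = mex{2,1,1,0} = 3
G_A(25) = 3.
Stack B, S = {2, 3, 4, 7, 8}:
G(0) = 0
G(1) = mex{} = 0
G(2) = mex{0} = 1
G(3) = mex{0,0} = 1
G(4) = mex{1,0,0} = 2
G(5) = mex{1,1,0} = 2
G(6) = mex{2,1,1} = 0
G(7) = mex{2,2,1,0} = 3
G(8) = mex{0,2,2,0,0} = 1
G(9) = mex{3,0,2,1,0} = 4
G(10) = mex{1,3,0,1,1} = 2
G(11) = mex{4,1,3,2,1} = 0
G(12) = mex{2,4,1,2,2} = 0
G(13) = mex{0,2,4,0,2} = 1
G(14) = mex{0,0,2,3,0} = 1
G(15) = mex{1,0,0,1,3} = 2
G(16) = mex{1,1,0,4,1} = 2
G(17) = mex{2,1,1,2,4} = 0
G(18) = mex{2,2,1,0,2} = 3
G(19) = mex{0,2,2,0,0} = 1
G(20) = mex{3,0,2,1,0} = 4
G(21) = mex{1,3,0,1,1} = 2
G_B(21) = 2.
Combined Grundy value = 3 ⊕ 2 = 1.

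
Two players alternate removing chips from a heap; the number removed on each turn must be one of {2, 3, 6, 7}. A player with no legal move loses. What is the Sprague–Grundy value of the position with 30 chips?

n :  0  1  2  3  4  5  6  7  8  9 10 11 12 13 14 15 16 17 18 19 20 21 22 23 24 25 26 27 28 29 30
G :  0  0  1  1  2  0  3  1  2  0  0  1  1  2  0  3  1  2  0  0  1  1  2  0  3  1  2  0  0  1  1

1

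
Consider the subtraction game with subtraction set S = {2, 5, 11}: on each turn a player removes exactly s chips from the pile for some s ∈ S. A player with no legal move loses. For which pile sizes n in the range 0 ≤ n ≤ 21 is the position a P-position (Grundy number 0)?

n :  0  1  2  3  4  5  6  7  8  9 10 11 12 13 14 15 16 17 18 19 20 21
G :  0  0  1  1  0  2  1  0  0  1  1  2  2  3  0  2  1  0  2  1  0  0
P-positions are exactly the n with G(n) = 0.

0, 1, 4, 7, 8, 14, 17, 20, 21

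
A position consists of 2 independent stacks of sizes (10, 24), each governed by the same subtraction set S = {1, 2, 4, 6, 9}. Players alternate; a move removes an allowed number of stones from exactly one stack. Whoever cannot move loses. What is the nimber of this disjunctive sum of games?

2

All stacks use S = {1, 2, 4, 6, 9}:
n :  0  1  2  3  4  5  6  7  8  9 10 11 12 13 14 15 16 17 18 19 20 21 22 23 24
G :  0  1  2  0  1  2  3  4  0  1  2  0  1  2  3  4  0  1  2  0  1  2  3  4  0
Stack A: G(10) = 2.
Stack B: G(24) = 0.
Combined Grundy value = 2 ⊕ 0 = 2.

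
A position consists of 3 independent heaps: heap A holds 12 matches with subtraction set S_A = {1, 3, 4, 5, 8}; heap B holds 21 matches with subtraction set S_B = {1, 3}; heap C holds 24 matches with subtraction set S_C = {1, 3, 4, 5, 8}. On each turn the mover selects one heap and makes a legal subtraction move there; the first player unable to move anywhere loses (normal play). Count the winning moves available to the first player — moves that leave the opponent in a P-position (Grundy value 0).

Heap A, S = {1, 3, 4, 5, 8}:
G(0) = 0
G(1) = mex{0} = 1
G(2) = mex{1} = 0
G(3) = mex{0,0} = 1
G(4) = mex{1,1,0} = 2
G(5) = mex{2,0,1,0} = 3
G(6) = mex{3,1,0,1} = 2
G(7) = mex{2,2,1,0} = 3
G(8) = mex{3,3,2,1,0} = 4
G(9) = mex{4,2,3,2,1} = 0
G(10) = mex{0,3,2,3,0} = 1
G(11) = mex{1,4,3,2,1} = 0
G(12) = mex{0,0,4,3,2} = 1
G_A(12) = 1.
Heap B, S = {1, 3}:
G(0) = 0
G(1) = mex{0} = 1
G(2) = mex{1} = 0
G(3) = mex{0,0} = 1
G(4) = mex{1,1} = 0
G(5) = mex{0,0} = 1
G(6) = mex{1,1} = 0
G(7) = mex{0,0} = 1
G(8) = mex{1,1} = 0
G(9) = mex{0,0} = 1
G(10) = mex{1,1} = 0
G(11) = mex{0,0} = 1
G(12) = mex{1,1} = 0
G(13) = mex{0,0} = 1
G(14) = mex{1,1} = 0
G(15) = mex{0,0} = 1
G(16) = mex{1,1} = 0
G(17) = mex{0,0} = 1
G(18) = mex{1,1} = 0
G(19) = mex{0,0} = 1
G(20) = mex{1,1} = 0
G(21) = mex{0,0} = 1
G_B(21) = 1.
Heap C, S = {1, 3, 4, 5, 8}:
G(0) = 0
G(1) = mex{0} = 1
G(2) = mex{1} = 0
G(3) = mex{0,0} = 1
G(4) = mex{1,1,0} = 2
G(5) = mex{2,0,1,0} = 3
G(6) = mex{3,1,0,1} = 2
G(7) = mex{2,2,1,0} = 3
G(8) = mex{3,3,2,1,0} = 4
G(9) = mex{4,2,3,2,1} = 0
G(10) = mex{0,3,2,3,0} = 1
G(11) = mex{1,4,3,2,1} = 0
G(12) = mex{0,0,4,3,2} = 1
G(13) = mex{1,1,0,4,3} = 2
G(14) = mex{2,0,1,0,2} = 3
G(15) = mex{3,1,0,1,3} = 2
G(16) = mex{2,2,1,0,4} = 3
G(17) = mex{3,3,2,1,0} = 4
G(18) = mex{4,2,3,2,1} = 0
G(19) = mex{0,3,2,3,0} = 1
G(20) = mex{1,4,3,2,1} = 0
G(21) = mex{0,0,4,3,2} = 1
G(22) = mex{1,1,0,4,3} = 2
G(23) = mex{2,0,1,0,2} = 3
G(24) = mex{3,1,0,1,3} = 2
G_C(24) = 2.
Combined Grundy value = 1 ⊕ 1 ⊕ 2 = 2.
A winning move leaves total XOR = 0, i.e. changes one component's Grundy value g to g ⊕ X where X is the current total.
Heap A: need g' = 1⊕2 = 3. Options: 12−1→G=0, 12−3→G=0, 12−4→G=4, 12−5→G=3, 12−8→G=2. Hits: 1.
Heap B: need g' = 1⊕2 = 3. Options: 21−1→G=0, 21−3→G=0. Hits: 0.
Heap C: need g' = 2⊕2 = 0. Options: 24−1→G=3, 24−3→G=1, 24−4→G=0, 24−5→G=1, 24−8→G=3. Hits: 1.

2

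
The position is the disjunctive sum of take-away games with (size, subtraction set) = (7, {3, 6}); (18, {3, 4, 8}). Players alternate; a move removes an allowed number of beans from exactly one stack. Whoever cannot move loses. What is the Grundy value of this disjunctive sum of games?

Stack A, S = {3, 6}:
n : 0 1 2 3 4 5 6 7
G : 0 0 0 1 1 1 2 2
G_A(7) = 2.
Stack B, S = {3, 4, 8}:
G(0) = 0
G(1) = mex{} = 0
G(2) = mex{} = 0
G(3) = mex{0} = 1
G(4) = mex{0,0} = 1
G(5) = mex{0,0} = 1
G(6) = mex{1,0} = 2
G(7) = mex{1,1} = 0
G(8) = mex{1,1,0} = 2
G(9) = mex{2,1,0} = 3
G(10) = mex{0,2,0} = 1
G(11) = mex{2,0,1} = 3
G(12) = mex{3,2,1} = 0
G(13) = mex{1,3,1} = 0
G(14) = mex{3,1,2} = 0
G(15) = mex{0,3,0} = 1
G(16) = mex{0,0,2} = 1
G(17) = mex{0,0,3} = 1
G(18) = mex{1,0,1} = 2
G_B(18) = 2.
Combined Grundy value = 2 ⊕ 2 = 0.

0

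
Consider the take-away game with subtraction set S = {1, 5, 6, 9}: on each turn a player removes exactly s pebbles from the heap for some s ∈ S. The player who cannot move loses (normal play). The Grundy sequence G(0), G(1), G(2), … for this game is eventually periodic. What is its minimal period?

12

G(0) = 0
G(1) = mex{0} = 1
G(2) = mex{1} = 0
G(3) = mex{0} = 1
G(4) = mex{1} = 0
G(5) = mex{0,0} = 1
G(6) = mex{1,1,0} = 2
G(7) = mex{2,0,1} = 3
G(8) = mex{3,1,0} = 2
G(9) = mex{2,0,1,0} = 3
G(10) = mex{3,1,0,1} = 2
G(11) = mex{2,2,1,0} = 3
G(12) = mex{3,3,2,1} = 0
G(13) = mex{0,2,3,0} = 1
G(14) = mex{1,3,2,1} = 0
G(15) = mex{0,2,3,2} = 1
G(16) = mex{1,3,2,3} = 0
G(17) = mex{0,0,3,2} = 1
G(18) = mex{1,1,0,3} = 2
G(19) = mex{2,0,1,2} = 3
G(20) = mex{3,1,0,3} = 2
G(21) = mex{2,0,1,0} = 3
G(22) = mex{3,1,0,1} = 2
G(23) = mex{2,2,1,0} = 3
G(24) = mex{3,3,2,1} = 0
G(25) = mex{0,2,3,0} = 1
G(n+12) = G(n) holds for n = 0,…,8 (a full window of length max(S) = 9), so the sequence is purely periodic with period 12.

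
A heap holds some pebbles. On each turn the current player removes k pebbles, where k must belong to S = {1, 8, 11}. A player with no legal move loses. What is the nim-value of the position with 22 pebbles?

n :  0  1  2  3  4  5  6  7  8  9 10 11 12 13 14 15 16 17 18 19 20 21 22
G :  0  1  0  1  0  1  0  1  2  0  1  2  3  2  3  2  0  1  0  1  2  0  1

1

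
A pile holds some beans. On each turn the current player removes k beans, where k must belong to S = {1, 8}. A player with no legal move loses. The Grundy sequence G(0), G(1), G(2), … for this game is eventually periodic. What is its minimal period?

9

G(0) = 0
G(1) = mex{0} = 1
G(2) = mex{1} = 0
G(3) = mex{0} = 1
G(4) = mex{1} = 0
G(5) = mex{0} = 1
G(6) = mex{1} = 0
G(7) = mex{0} = 1
G(8) = mex{1,0} = 2
G(9) = mex{2,1} = 0
G(10) = mex{0,0} = 1
G(11) = mex{1,1} = 0
G(12) = mex{0,0} = 1
G(13) = mex{1,1} = 0
G(14) = mex{0,0} = 1
G(15) = mex{1,1} = 0
G(16) = mex{0,2} = 1
G(17) = mex{1,0} = 2
G(18) = mex{2,1} = 0
G(19) = mex{0,0} = 1
G(n+9) = G(n) holds for n = 0,…,7 (a full window of length max(S) = 8), so the sequence is purely periodic with period 9.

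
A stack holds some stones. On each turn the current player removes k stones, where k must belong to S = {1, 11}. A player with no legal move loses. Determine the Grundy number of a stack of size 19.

G(0) = 0
G(1) = mex{0} = 1
G(2) = mex{1} = 0
G(3) = mex{0} = 1
G(4) = mex{1} = 0
G(5) = mex{0} = 1
G(6) = mex{1} = 0
G(7) = mex{0} = 1
G(8) = mex{1} = 0
G(9) = mex{0} = 1
G(10) = mex{1} = 0
G(11) = mex{0,0} = 1
G(12) = mex{1,1} = 0
G(13) = mex{0,0} = 1
G(14) = mex{1,1} = 0
G(15) = mex{0,0} = 1
G(16) = mex{1,1} = 0
G(17) = mex{0,0} = 1
G(18) = mex{1,1} = 0
G(19) = mex{0,0} = 1

1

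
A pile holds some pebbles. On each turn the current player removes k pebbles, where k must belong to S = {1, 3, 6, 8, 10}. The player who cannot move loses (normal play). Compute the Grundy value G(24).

G(0) = 0
G(1) = mex{0} = 1
G(2) = mex{1} = 0
G(3) = mex{0,0} = 1
G(4) = mex{1,1} = 0
G(5) = mex{0,0} = 1
G(6) = mex{1,1,0} = 2
G(7) = mex{2,0,1} = 3
G(8) = mex{3,1,0,0} = 2
G(9) = mex{2,2,1,1} = 0
G(10) = mex{0,3,0,0,0} = 1
G(11) = mex{1,2,1,1,1} = 0
G(12) = mex{0,0,2,0,0} = 1
G(13) = mex{1,1,3,1,1} = 0
G(14) = mex{0,0,2,2,0} = 1
G(15) = mex{1,1,0,3,1} = 2
G(16) = mex{2,0,1,2,2} = 3
G(17) = mex{3,1,0,0,3} = 2
G(18) = mex{2,2,1,1,2} = 0
G(19) = mex{0,3,0,0,0} = 1
G(20) = mex{1,2,1,1,1} = 0
G(21) = mex{0,0,2,0,0} = 1
G(22) = mex{1,1,3,1,1} = 0
G(23) = mex{0,0,2,2,0} = 1
G(24) = mex{1,1,0,3,1} = 2

2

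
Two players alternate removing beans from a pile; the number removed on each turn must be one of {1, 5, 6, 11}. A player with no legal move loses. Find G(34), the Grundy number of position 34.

2

n :  0  1  2  3  4  5  6  7  8  9 10 11 12 13 14 15 16 17 18 19 20 21 22 23 24 25 26 27 28 29 30 31 32 33 34
G :  0  1  0  1  0  1  2  3  2  3  2  3  0  1  0  1  0  1  2  3  2  3  2  3  0  1  0  1  0  1  2  3  2  3  2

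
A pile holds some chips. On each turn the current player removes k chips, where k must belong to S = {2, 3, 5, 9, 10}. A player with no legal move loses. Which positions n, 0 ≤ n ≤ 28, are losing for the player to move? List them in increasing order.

n :  0  1  2  3  4  5  6  7  8  9 10 11 12 13 14 15 16 17 18 19 20 21 22 23 24 25 26 27 28
G :  0  0  1  1  2  2  3  0  0  1  1  2  2  3  0  0  1  1  2  2  3  0  0  1  1  2  2  3  0
P-positions are exactly the n with G(n) = 0.

0, 1, 7, 8, 14, 15, 21, 22, 28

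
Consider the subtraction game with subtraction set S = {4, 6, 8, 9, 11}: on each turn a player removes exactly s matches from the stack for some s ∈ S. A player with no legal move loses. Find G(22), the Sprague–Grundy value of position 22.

G(0) = 0
G(1) = mex{} = 0
G(2) = mex{} = 0
G(3) = mex{} = 0
G(4) = mex{0} = 1
G(5) = mex{0} = 1
G(6) = mex{0,0} = 1
G(7) = mex{0,0} = 1
G(8) = mex{1,0,0} = 2
G(9) = mex{1,0,0,0} = 2
G(10) = mex{1,1,0,0} = 2
G(11) = mex{1,1,0,0,0} = 2
G(12) = mex{2,1,1,0,0} = 3
G(13) = mex{2,1,1,1,0} = 3
G(14) = mex{2,2,1,1,0} = 3
G(15) = mex{2,2,1,1,1} = 0
G(16) = mex{3,2,2,1,1} = 0
G(17) = mex{3,2,2,2,1} = 0
G(18) = mex{3,3,2,2,1} = 0
G(19) = mex{0,3,2,2,2} = 1
G(20) = mex{0,3,3,2,2} = 1
G(21) = mex{0,0,3,3,2} = 1
G(22) = mex{0,0,3,3,2} = 1

1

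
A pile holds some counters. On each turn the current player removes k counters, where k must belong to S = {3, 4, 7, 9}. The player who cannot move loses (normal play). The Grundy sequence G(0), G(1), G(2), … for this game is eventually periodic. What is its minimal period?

n :  0  1  2  3  4  5  6  7  8  9 10 11 12 13 14 15 16 17 18 19 20 21 22 23 24 25
G :  0  0  0  1  1  1  2  2  2  3  3  3  0  0  0  1  1  1  2  2  2  3  3  3  0  0
G(n+12) = G(n) holds for n = 0,…,8 (a full window of length max(S) = 9), so the sequence is purely periodic with period 12.

12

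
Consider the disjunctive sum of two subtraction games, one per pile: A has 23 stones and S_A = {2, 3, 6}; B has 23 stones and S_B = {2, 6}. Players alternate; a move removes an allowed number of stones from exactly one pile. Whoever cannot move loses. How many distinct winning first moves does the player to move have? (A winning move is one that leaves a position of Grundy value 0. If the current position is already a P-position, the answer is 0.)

4

Pile A, S = {2, 3, 6}:
n :  0  1  2  3  4  5  6  7  8  9 10 11 12 13 14 15 16 17 18 19 20 21 22 23
G :  0  0  1  1  2  0  3  1  2  0  0  1  1  2  0  3  1  2  0  0  1  1  2  0
G_A(23) = 0.
Pile B, S = {2, 6}:
G(0) = 0
G(1) = mex{} = 0
G(2) = mex{0} = 1
G(3) = mex{0} = 1
G(4) = mex{1} = 0
G(5) = mex{1} = 0
G(6) = mex{0,0} = 1
G(7) = mex{0,0} = 1
G(8) = mex{1,1} = 0
G(9) = mex{1,1} = 0
G(10) = mex{0,0} = 1
G(11) = mex{0,0} = 1
G(12) = mex{1,1} = 0
G(13) = mex{1,1} = 0
G(14) = mex{0,0} = 1
G(15) = mex{0,0} = 1
G(16) = mex{1,1} = 0
G(17) = mex{1,1} = 0
G(18) = mex{0,0} = 1
G(19) = mex{0,0} = 1
G(20) = mex{1,1} = 0
G(21) = mex{1,1} = 0
G(22) = mex{0,0} = 1
G(23) = mex{0,0} = 1
G_B(23) = 1.
Combined Grundy value = 0 ⊕ 1 = 1.
A winning move leaves total XOR = 0, i.e. changes one component's Grundy value g to g ⊕ X where X is the current total.
Pile A: need g' = 0⊕1 = 1. Options: 23−2→G=1, 23−3→G=1, 23−6→G=2. Hits: 2.
Pile B: need g' = 1⊕1 = 0. Options: 23−2→G=0, 23−6→G=0. Hits: 2.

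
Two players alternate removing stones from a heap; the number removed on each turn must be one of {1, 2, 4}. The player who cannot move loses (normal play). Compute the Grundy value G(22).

1

G(0) = 0
G(1) = mex{0} = 1
G(2) = mex{1,0} = 2
G(3) = mex{2,1} = 0
G(4) = mex{0,2,0} = 1
G(5) = mex{1,0,1} = 2
G(6) = mex{2,1,2} = 0
G(7) = mex{0,2,0} = 1
G(8) = mex{1,0,1} = 2
G(9) = mex{2,1,2} = 0
G(10) = mex{0,2,0} = 1
G(11) = mex{1,0,1} = 2
G(12) = mex{2,1,2} = 0
G(13) = mex{0,2,0} = 1
G(14) = mex{1,0,1} = 2
G(15) = mex{2,1,2} = 0
G(16) = mex{0,2,0} = 1
G(17) = mex{1,0,1} = 2
G(18) = mex{2,1,2} = 0
G(19) = mex{0,2,0} = 1
G(20) = mex{1,0,1} = 2
G(21) = mex{2,1,2} = 0
G(22) = mex{0,2,0} = 1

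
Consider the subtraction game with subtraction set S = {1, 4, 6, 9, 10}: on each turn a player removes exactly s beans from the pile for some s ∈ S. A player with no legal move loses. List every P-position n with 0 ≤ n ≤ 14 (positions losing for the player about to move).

0, 2, 5, 7

n :  0  1  2  3  4  5  6  7  8  9 10 11 12 13 14
G :  0  1  0  1  2  0  1  0  1  2  3  2  3  4  5
P-positions are exactly the n with G(n) = 0.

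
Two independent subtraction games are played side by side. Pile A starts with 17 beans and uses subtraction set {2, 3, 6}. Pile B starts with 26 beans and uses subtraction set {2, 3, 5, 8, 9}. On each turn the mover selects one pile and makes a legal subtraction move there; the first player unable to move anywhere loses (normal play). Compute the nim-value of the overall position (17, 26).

3

Pile A, S = {2, 3, 6}:
G(0) = 0
G(1) = mex{} = 0
G(2) = mex{0} = 1
G(3) = mex{0,0} = 1
G(4) = mex{1,0} = 2
G(5) = mex{1,1} = 0
G(6) = mex{2,1,0} = 3
G(7) = mex{0,2,0} = 1
G(8) = mex{3,0,1} = 2
G(9) = mex{1,3,1} = 0
G(10) = mex{2,1,2} = 0
G(11) = mex{0,2,0} = 1
G(12) = mex{0,0,3} = 1
G(13) = mex{1,0,1} = 2
G(14) = mex{1,1,2} = 0
G(15) = mex{2,1,0} = 3
G(16) = mex{0,2,0} = 1
G(17) = mex{3,0,1} = 2
G_A(17) = 2.
Pile B, S = {2, 3, 5, 8, 9}:
n :  0  1  2  3  4  5  6  7  8  9 10 11 12 13 14 15 16 17 18 19 20 21 22 23 24 25 26
G :  0  0  1  1  2  2  3  0  4  1  3  0  4  1  5  2  2  0  0  1  1  3  2  4  0  3  1
G_B(26) = 1.
Combined Grundy value = 2 ⊕ 1 = 3.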